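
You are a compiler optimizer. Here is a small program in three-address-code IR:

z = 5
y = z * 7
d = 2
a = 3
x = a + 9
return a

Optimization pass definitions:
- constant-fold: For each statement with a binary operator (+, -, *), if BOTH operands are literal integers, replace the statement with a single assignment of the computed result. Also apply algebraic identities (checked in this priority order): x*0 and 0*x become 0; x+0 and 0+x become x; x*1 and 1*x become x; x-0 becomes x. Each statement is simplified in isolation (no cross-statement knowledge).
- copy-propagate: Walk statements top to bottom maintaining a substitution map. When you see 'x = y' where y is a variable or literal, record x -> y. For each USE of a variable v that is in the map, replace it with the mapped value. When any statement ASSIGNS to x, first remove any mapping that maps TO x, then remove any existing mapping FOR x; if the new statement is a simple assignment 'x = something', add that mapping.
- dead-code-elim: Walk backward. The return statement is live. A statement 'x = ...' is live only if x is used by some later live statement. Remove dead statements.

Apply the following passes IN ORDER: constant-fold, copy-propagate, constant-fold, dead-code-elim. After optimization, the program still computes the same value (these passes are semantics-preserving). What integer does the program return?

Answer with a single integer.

Initial IR:
  z = 5
  y = z * 7
  d = 2
  a = 3
  x = a + 9
  return a
After constant-fold (6 stmts):
  z = 5
  y = z * 7
  d = 2
  a = 3
  x = a + 9
  return a
After copy-propagate (6 stmts):
  z = 5
  y = 5 * 7
  d = 2
  a = 3
  x = 3 + 9
  return 3
After constant-fold (6 stmts):
  z = 5
  y = 35
  d = 2
  a = 3
  x = 12
  return 3
After dead-code-elim (1 stmts):
  return 3
Evaluate:
  z = 5  =>  z = 5
  y = z * 7  =>  y = 35
  d = 2  =>  d = 2
  a = 3  =>  a = 3
  x = a + 9  =>  x = 12
  return a = 3

Answer: 3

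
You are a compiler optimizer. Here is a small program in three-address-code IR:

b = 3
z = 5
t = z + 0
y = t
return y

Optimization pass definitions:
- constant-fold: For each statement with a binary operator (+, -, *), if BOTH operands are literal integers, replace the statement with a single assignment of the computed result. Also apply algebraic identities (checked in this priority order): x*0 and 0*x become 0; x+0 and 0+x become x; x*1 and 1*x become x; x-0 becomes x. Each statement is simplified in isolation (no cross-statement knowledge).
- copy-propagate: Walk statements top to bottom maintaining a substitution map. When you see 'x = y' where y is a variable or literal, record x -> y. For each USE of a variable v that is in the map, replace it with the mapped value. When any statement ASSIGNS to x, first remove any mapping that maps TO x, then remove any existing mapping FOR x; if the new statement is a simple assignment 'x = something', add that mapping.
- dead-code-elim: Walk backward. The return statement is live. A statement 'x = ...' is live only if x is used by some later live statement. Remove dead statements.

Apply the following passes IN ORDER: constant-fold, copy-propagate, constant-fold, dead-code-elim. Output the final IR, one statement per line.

Initial IR:
  b = 3
  z = 5
  t = z + 0
  y = t
  return y
After constant-fold (5 stmts):
  b = 3
  z = 5
  t = z
  y = t
  return y
After copy-propagate (5 stmts):
  b = 3
  z = 5
  t = 5
  y = 5
  return 5
After constant-fold (5 stmts):
  b = 3
  z = 5
  t = 5
  y = 5
  return 5
After dead-code-elim (1 stmts):
  return 5

Answer: return 5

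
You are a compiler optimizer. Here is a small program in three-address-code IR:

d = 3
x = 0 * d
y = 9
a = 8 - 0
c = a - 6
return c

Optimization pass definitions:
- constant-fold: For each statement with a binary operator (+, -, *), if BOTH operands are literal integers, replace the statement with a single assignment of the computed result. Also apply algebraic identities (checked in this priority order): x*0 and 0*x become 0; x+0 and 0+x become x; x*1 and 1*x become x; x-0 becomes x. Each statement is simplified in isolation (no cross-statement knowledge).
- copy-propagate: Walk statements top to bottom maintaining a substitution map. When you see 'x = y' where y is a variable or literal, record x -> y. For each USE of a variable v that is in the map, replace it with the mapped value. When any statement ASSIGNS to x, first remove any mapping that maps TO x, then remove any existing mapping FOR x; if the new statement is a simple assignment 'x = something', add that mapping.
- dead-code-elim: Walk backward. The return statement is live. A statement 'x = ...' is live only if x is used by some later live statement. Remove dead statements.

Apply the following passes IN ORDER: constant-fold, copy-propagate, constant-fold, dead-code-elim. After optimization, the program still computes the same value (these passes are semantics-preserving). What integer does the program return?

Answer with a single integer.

Answer: 2

Derivation:
Initial IR:
  d = 3
  x = 0 * d
  y = 9
  a = 8 - 0
  c = a - 6
  return c
After constant-fold (6 stmts):
  d = 3
  x = 0
  y = 9
  a = 8
  c = a - 6
  return c
After copy-propagate (6 stmts):
  d = 3
  x = 0
  y = 9
  a = 8
  c = 8 - 6
  return c
After constant-fold (6 stmts):
  d = 3
  x = 0
  y = 9
  a = 8
  c = 2
  return c
After dead-code-elim (2 stmts):
  c = 2
  return c
Evaluate:
  d = 3  =>  d = 3
  x = 0 * d  =>  x = 0
  y = 9  =>  y = 9
  a = 8 - 0  =>  a = 8
  c = a - 6  =>  c = 2
  return c = 2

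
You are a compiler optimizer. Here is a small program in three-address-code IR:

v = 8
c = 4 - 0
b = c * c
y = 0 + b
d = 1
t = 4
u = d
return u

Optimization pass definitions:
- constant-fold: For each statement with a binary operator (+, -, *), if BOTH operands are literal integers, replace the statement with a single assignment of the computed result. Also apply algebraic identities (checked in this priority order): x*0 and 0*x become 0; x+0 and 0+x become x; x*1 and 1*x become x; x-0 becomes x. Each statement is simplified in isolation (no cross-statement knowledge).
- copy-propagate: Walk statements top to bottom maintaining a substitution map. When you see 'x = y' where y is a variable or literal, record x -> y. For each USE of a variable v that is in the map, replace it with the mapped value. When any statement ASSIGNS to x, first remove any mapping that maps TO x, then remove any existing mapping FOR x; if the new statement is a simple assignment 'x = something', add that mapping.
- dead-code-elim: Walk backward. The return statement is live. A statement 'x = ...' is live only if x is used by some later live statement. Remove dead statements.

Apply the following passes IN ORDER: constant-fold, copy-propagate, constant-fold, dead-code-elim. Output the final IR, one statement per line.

Initial IR:
  v = 8
  c = 4 - 0
  b = c * c
  y = 0 + b
  d = 1
  t = 4
  u = d
  return u
After constant-fold (8 stmts):
  v = 8
  c = 4
  b = c * c
  y = b
  d = 1
  t = 4
  u = d
  return u
After copy-propagate (8 stmts):
  v = 8
  c = 4
  b = 4 * 4
  y = b
  d = 1
  t = 4
  u = 1
  return 1
After constant-fold (8 stmts):
  v = 8
  c = 4
  b = 16
  y = b
  d = 1
  t = 4
  u = 1
  return 1
After dead-code-elim (1 stmts):
  return 1

Answer: return 1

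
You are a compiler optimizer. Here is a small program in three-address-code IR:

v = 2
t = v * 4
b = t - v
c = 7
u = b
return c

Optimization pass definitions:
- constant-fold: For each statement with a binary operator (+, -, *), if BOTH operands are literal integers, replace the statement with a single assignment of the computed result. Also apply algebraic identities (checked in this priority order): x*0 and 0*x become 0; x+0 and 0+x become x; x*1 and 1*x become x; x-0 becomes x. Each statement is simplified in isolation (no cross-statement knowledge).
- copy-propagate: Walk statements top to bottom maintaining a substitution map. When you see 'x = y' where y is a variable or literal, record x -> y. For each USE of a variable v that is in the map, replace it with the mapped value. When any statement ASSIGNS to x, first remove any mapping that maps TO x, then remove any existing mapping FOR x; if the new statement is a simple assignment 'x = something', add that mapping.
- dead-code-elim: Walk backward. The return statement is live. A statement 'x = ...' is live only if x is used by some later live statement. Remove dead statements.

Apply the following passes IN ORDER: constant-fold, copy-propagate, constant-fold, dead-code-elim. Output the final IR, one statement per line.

Answer: return 7

Derivation:
Initial IR:
  v = 2
  t = v * 4
  b = t - v
  c = 7
  u = b
  return c
After constant-fold (6 stmts):
  v = 2
  t = v * 4
  b = t - v
  c = 7
  u = b
  return c
After copy-propagate (6 stmts):
  v = 2
  t = 2 * 4
  b = t - 2
  c = 7
  u = b
  return 7
After constant-fold (6 stmts):
  v = 2
  t = 8
  b = t - 2
  c = 7
  u = b
  return 7
After dead-code-elim (1 stmts):
  return 7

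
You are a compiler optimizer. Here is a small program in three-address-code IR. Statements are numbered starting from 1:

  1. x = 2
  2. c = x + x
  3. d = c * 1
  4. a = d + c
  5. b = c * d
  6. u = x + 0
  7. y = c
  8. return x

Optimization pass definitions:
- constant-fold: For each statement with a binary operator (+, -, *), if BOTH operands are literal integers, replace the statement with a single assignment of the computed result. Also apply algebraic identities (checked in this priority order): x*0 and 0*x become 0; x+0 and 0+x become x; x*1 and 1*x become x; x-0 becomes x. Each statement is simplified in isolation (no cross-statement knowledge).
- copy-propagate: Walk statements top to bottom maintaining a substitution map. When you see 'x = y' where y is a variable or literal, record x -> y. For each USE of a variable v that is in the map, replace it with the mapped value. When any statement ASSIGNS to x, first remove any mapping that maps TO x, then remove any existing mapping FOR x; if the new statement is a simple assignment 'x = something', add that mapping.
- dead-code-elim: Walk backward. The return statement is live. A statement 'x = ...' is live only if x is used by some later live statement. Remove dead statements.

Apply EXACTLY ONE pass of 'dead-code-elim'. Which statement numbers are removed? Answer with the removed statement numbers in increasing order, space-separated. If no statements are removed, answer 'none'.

Answer: 2 3 4 5 6 7

Derivation:
Backward liveness scan:
Stmt 1 'x = 2': KEEP (x is live); live-in = []
Stmt 2 'c = x + x': DEAD (c not in live set ['x'])
Stmt 3 'd = c * 1': DEAD (d not in live set ['x'])
Stmt 4 'a = d + c': DEAD (a not in live set ['x'])
Stmt 5 'b = c * d': DEAD (b not in live set ['x'])
Stmt 6 'u = x + 0': DEAD (u not in live set ['x'])
Stmt 7 'y = c': DEAD (y not in live set ['x'])
Stmt 8 'return x': KEEP (return); live-in = ['x']
Removed statement numbers: [2, 3, 4, 5, 6, 7]
Surviving IR:
  x = 2
  return x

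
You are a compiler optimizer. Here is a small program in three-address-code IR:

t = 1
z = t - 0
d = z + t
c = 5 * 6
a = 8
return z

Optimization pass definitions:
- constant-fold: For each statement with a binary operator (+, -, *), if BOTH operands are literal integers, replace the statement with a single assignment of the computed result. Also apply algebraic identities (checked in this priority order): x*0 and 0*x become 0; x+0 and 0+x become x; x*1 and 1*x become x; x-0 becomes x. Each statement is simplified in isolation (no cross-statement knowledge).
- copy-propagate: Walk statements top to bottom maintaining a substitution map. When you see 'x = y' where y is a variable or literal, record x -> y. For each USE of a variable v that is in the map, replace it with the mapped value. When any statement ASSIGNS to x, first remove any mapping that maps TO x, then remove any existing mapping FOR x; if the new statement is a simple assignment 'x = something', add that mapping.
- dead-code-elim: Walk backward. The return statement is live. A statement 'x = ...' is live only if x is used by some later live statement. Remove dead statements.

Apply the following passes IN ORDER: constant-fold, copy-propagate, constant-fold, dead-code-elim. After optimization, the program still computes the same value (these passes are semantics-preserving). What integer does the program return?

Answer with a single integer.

Initial IR:
  t = 1
  z = t - 0
  d = z + t
  c = 5 * 6
  a = 8
  return z
After constant-fold (6 stmts):
  t = 1
  z = t
  d = z + t
  c = 30
  a = 8
  return z
After copy-propagate (6 stmts):
  t = 1
  z = 1
  d = 1 + 1
  c = 30
  a = 8
  return 1
After constant-fold (6 stmts):
  t = 1
  z = 1
  d = 2
  c = 30
  a = 8
  return 1
After dead-code-elim (1 stmts):
  return 1
Evaluate:
  t = 1  =>  t = 1
  z = t - 0  =>  z = 1
  d = z + t  =>  d = 2
  c = 5 * 6  =>  c = 30
  a = 8  =>  a = 8
  return z = 1

Answer: 1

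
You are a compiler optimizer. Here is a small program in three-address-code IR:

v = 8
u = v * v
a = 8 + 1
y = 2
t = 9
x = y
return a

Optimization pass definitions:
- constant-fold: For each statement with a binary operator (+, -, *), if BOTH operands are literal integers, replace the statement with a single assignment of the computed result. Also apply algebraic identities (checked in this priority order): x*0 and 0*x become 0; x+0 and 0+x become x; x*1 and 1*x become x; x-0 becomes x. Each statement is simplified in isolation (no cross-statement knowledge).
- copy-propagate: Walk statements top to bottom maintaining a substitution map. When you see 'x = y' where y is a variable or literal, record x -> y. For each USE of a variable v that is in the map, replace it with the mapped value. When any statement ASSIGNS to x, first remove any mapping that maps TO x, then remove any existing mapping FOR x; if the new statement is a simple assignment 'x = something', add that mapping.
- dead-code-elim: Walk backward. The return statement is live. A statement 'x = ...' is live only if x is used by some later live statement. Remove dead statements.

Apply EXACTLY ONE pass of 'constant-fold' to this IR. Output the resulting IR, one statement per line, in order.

Answer: v = 8
u = v * v
a = 9
y = 2
t = 9
x = y
return a

Derivation:
Applying constant-fold statement-by-statement:
  [1] v = 8  (unchanged)
  [2] u = v * v  (unchanged)
  [3] a = 8 + 1  -> a = 9
  [4] y = 2  (unchanged)
  [5] t = 9  (unchanged)
  [6] x = y  (unchanged)
  [7] return a  (unchanged)
Result (7 stmts):
  v = 8
  u = v * v
  a = 9
  y = 2
  t = 9
  x = y
  return a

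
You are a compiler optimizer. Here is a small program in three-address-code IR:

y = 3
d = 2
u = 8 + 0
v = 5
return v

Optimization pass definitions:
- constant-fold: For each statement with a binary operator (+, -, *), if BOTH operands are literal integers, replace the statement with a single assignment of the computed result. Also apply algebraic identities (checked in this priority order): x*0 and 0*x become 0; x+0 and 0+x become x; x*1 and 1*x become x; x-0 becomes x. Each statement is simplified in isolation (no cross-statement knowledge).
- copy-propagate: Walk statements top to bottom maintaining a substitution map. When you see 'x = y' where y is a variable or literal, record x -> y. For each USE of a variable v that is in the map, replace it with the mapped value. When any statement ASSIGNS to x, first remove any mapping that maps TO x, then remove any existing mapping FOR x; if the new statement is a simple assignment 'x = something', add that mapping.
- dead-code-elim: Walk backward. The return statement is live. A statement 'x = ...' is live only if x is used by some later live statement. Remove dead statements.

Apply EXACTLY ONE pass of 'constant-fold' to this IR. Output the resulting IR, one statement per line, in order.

Answer: y = 3
d = 2
u = 8
v = 5
return v

Derivation:
Applying constant-fold statement-by-statement:
  [1] y = 3  (unchanged)
  [2] d = 2  (unchanged)
  [3] u = 8 + 0  -> u = 8
  [4] v = 5  (unchanged)
  [5] return v  (unchanged)
Result (5 stmts):
  y = 3
  d = 2
  u = 8
  v = 5
  return v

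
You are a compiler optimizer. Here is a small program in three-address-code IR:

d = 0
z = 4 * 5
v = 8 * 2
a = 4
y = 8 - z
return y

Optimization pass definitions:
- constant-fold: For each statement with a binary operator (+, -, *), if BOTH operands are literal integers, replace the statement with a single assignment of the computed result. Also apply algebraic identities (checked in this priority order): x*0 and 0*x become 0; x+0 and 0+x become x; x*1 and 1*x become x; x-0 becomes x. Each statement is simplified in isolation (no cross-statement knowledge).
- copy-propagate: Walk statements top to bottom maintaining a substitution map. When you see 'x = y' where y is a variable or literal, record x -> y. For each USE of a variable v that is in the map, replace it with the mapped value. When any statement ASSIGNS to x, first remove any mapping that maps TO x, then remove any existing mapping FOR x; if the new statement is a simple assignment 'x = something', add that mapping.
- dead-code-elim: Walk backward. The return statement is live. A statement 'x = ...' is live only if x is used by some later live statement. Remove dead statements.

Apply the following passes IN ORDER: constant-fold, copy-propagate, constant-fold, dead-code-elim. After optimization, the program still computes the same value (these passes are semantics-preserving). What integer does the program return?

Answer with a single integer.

Initial IR:
  d = 0
  z = 4 * 5
  v = 8 * 2
  a = 4
  y = 8 - z
  return y
After constant-fold (6 stmts):
  d = 0
  z = 20
  v = 16
  a = 4
  y = 8 - z
  return y
After copy-propagate (6 stmts):
  d = 0
  z = 20
  v = 16
  a = 4
  y = 8 - 20
  return y
After constant-fold (6 stmts):
  d = 0
  z = 20
  v = 16
  a = 4
  y = -12
  return y
After dead-code-elim (2 stmts):
  y = -12
  return y
Evaluate:
  d = 0  =>  d = 0
  z = 4 * 5  =>  z = 20
  v = 8 * 2  =>  v = 16
  a = 4  =>  a = 4
  y = 8 - z  =>  y = -12
  return y = -12

Answer: -12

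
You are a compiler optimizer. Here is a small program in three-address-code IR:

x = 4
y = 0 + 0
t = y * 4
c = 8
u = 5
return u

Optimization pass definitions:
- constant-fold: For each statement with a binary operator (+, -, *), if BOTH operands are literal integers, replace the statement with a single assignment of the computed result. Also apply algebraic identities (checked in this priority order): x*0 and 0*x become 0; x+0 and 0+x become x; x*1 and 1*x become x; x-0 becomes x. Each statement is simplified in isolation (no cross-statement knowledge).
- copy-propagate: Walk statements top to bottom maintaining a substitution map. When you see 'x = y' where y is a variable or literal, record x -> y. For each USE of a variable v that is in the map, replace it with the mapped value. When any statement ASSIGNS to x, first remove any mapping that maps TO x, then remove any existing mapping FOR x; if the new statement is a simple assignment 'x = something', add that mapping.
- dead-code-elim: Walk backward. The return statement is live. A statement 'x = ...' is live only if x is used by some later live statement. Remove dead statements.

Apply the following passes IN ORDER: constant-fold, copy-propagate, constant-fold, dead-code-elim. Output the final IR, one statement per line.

Answer: return 5

Derivation:
Initial IR:
  x = 4
  y = 0 + 0
  t = y * 4
  c = 8
  u = 5
  return u
After constant-fold (6 stmts):
  x = 4
  y = 0
  t = y * 4
  c = 8
  u = 5
  return u
After copy-propagate (6 stmts):
  x = 4
  y = 0
  t = 0 * 4
  c = 8
  u = 5
  return 5
After constant-fold (6 stmts):
  x = 4
  y = 0
  t = 0
  c = 8
  u = 5
  return 5
After dead-code-elim (1 stmts):
  return 5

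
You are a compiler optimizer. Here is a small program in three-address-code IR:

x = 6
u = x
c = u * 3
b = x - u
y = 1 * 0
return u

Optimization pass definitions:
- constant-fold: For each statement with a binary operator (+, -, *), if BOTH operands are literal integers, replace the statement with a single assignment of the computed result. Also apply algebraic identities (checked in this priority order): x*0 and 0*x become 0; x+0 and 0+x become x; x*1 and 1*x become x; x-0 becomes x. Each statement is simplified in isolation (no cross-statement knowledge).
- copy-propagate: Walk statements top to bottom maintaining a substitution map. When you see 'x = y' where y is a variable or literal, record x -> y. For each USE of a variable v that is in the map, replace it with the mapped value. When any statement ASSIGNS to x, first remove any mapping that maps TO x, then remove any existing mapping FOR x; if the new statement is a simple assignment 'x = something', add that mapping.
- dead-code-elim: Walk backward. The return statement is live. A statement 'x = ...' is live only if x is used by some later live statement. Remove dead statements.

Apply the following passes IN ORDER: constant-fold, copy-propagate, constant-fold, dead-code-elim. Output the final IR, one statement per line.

Initial IR:
  x = 6
  u = x
  c = u * 3
  b = x - u
  y = 1 * 0
  return u
After constant-fold (6 stmts):
  x = 6
  u = x
  c = u * 3
  b = x - u
  y = 0
  return u
After copy-propagate (6 stmts):
  x = 6
  u = 6
  c = 6 * 3
  b = 6 - 6
  y = 0
  return 6
After constant-fold (6 stmts):
  x = 6
  u = 6
  c = 18
  b = 0
  y = 0
  return 6
After dead-code-elim (1 stmts):
  return 6

Answer: return 6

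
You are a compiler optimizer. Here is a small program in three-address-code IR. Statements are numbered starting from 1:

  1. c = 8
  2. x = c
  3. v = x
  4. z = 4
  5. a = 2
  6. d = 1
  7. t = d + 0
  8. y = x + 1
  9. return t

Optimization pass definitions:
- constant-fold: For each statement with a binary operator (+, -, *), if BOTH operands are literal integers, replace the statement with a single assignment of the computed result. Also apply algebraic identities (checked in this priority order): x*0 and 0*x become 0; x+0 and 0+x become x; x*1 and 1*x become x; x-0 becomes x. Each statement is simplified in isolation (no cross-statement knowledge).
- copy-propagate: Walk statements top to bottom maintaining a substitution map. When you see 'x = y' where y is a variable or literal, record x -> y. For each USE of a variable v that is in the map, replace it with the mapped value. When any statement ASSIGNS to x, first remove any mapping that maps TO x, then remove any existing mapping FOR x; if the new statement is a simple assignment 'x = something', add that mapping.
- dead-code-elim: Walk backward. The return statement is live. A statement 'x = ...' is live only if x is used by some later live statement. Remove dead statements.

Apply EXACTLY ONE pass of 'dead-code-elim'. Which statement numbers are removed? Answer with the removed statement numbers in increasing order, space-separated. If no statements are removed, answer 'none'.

Answer: 1 2 3 4 5 8

Derivation:
Backward liveness scan:
Stmt 1 'c = 8': DEAD (c not in live set [])
Stmt 2 'x = c': DEAD (x not in live set [])
Stmt 3 'v = x': DEAD (v not in live set [])
Stmt 4 'z = 4': DEAD (z not in live set [])
Stmt 5 'a = 2': DEAD (a not in live set [])
Stmt 6 'd = 1': KEEP (d is live); live-in = []
Stmt 7 't = d + 0': KEEP (t is live); live-in = ['d']
Stmt 8 'y = x + 1': DEAD (y not in live set ['t'])
Stmt 9 'return t': KEEP (return); live-in = ['t']
Removed statement numbers: [1, 2, 3, 4, 5, 8]
Surviving IR:
  d = 1
  t = d + 0
  return t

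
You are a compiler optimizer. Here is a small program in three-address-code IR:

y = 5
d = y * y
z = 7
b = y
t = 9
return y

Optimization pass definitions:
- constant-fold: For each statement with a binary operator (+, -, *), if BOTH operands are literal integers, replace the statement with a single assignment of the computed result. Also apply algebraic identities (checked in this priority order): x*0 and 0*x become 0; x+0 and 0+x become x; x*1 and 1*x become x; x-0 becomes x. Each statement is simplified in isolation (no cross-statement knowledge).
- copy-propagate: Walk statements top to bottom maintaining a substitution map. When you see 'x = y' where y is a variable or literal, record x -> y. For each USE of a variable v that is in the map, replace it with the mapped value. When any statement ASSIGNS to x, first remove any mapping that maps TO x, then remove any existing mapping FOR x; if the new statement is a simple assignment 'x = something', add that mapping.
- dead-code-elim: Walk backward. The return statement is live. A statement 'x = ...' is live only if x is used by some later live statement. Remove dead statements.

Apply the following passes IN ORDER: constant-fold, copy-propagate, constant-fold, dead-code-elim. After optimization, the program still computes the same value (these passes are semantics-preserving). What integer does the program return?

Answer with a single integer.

Initial IR:
  y = 5
  d = y * y
  z = 7
  b = y
  t = 9
  return y
After constant-fold (6 stmts):
  y = 5
  d = y * y
  z = 7
  b = y
  t = 9
  return y
After copy-propagate (6 stmts):
  y = 5
  d = 5 * 5
  z = 7
  b = 5
  t = 9
  return 5
After constant-fold (6 stmts):
  y = 5
  d = 25
  z = 7
  b = 5
  t = 9
  return 5
After dead-code-elim (1 stmts):
  return 5
Evaluate:
  y = 5  =>  y = 5
  d = y * y  =>  d = 25
  z = 7  =>  z = 7
  b = y  =>  b = 5
  t = 9  =>  t = 9
  return y = 5

Answer: 5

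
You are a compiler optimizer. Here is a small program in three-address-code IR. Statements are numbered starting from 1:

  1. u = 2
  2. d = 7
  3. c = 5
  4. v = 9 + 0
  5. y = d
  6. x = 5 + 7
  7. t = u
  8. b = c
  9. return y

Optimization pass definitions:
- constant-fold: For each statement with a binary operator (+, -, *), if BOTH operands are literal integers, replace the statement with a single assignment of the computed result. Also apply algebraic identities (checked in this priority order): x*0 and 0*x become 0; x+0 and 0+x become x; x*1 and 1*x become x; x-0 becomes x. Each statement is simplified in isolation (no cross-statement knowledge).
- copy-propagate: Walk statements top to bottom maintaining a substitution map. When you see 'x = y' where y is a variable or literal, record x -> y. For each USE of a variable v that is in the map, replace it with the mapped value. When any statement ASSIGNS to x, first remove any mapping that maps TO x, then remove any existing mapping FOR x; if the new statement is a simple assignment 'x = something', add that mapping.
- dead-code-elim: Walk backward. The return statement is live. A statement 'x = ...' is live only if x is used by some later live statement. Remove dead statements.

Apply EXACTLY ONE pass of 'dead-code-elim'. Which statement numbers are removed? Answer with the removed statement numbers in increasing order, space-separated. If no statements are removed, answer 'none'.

Answer: 1 3 4 6 7 8

Derivation:
Backward liveness scan:
Stmt 1 'u = 2': DEAD (u not in live set [])
Stmt 2 'd = 7': KEEP (d is live); live-in = []
Stmt 3 'c = 5': DEAD (c not in live set ['d'])
Stmt 4 'v = 9 + 0': DEAD (v not in live set ['d'])
Stmt 5 'y = d': KEEP (y is live); live-in = ['d']
Stmt 6 'x = 5 + 7': DEAD (x not in live set ['y'])
Stmt 7 't = u': DEAD (t not in live set ['y'])
Stmt 8 'b = c': DEAD (b not in live set ['y'])
Stmt 9 'return y': KEEP (return); live-in = ['y']
Removed statement numbers: [1, 3, 4, 6, 7, 8]
Surviving IR:
  d = 7
  y = d
  return y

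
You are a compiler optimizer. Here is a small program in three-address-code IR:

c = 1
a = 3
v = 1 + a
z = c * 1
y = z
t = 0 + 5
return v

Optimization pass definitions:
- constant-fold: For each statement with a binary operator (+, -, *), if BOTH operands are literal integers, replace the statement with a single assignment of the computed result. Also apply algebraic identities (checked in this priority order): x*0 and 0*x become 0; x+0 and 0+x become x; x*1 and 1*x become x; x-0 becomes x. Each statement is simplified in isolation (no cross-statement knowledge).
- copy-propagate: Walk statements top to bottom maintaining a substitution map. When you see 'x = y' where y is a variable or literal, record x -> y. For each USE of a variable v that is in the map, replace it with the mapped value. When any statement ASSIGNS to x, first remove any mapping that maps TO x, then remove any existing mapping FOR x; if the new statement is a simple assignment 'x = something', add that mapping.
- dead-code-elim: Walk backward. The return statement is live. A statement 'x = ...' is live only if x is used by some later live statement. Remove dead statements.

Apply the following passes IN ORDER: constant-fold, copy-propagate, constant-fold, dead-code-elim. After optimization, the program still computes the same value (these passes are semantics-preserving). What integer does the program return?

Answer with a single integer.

Initial IR:
  c = 1
  a = 3
  v = 1 + a
  z = c * 1
  y = z
  t = 0 + 5
  return v
After constant-fold (7 stmts):
  c = 1
  a = 3
  v = 1 + a
  z = c
  y = z
  t = 5
  return v
After copy-propagate (7 stmts):
  c = 1
  a = 3
  v = 1 + 3
  z = 1
  y = 1
  t = 5
  return v
After constant-fold (7 stmts):
  c = 1
  a = 3
  v = 4
  z = 1
  y = 1
  t = 5
  return v
After dead-code-elim (2 stmts):
  v = 4
  return v
Evaluate:
  c = 1  =>  c = 1
  a = 3  =>  a = 3
  v = 1 + a  =>  v = 4
  z = c * 1  =>  z = 1
  y = z  =>  y = 1
  t = 0 + 5  =>  t = 5
  return v = 4

Answer: 4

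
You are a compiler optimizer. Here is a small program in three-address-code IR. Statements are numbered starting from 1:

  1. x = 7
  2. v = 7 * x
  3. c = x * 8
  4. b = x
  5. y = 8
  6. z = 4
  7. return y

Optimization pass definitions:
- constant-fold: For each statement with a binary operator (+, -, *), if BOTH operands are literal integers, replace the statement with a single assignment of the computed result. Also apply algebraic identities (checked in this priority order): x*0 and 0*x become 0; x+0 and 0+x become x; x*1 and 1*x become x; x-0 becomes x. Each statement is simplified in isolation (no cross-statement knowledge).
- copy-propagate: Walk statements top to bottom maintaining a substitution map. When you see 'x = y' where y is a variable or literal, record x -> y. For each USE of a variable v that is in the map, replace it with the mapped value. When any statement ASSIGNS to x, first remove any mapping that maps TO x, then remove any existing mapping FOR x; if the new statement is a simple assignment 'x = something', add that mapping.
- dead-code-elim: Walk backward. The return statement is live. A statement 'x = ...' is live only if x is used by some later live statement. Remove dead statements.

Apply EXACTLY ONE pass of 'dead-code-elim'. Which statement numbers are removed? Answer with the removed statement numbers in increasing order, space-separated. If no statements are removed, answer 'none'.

Answer: 1 2 3 4 6

Derivation:
Backward liveness scan:
Stmt 1 'x = 7': DEAD (x not in live set [])
Stmt 2 'v = 7 * x': DEAD (v not in live set [])
Stmt 3 'c = x * 8': DEAD (c not in live set [])
Stmt 4 'b = x': DEAD (b not in live set [])
Stmt 5 'y = 8': KEEP (y is live); live-in = []
Stmt 6 'z = 4': DEAD (z not in live set ['y'])
Stmt 7 'return y': KEEP (return); live-in = ['y']
Removed statement numbers: [1, 2, 3, 4, 6]
Surviving IR:
  y = 8
  return y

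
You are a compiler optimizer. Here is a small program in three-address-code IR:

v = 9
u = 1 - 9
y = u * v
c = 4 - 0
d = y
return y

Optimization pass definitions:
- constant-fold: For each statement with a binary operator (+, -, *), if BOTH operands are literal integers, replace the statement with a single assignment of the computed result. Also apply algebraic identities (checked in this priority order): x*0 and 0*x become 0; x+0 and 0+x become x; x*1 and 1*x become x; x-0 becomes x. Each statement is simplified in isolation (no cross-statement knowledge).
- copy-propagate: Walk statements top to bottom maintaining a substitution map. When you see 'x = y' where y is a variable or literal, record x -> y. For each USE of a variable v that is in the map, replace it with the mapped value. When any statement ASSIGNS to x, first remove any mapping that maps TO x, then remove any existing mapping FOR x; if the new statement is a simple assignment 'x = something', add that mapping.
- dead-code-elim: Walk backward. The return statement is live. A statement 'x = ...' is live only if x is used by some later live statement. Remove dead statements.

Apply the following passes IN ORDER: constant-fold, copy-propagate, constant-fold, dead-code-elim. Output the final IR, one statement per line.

Answer: y = -72
return y

Derivation:
Initial IR:
  v = 9
  u = 1 - 9
  y = u * v
  c = 4 - 0
  d = y
  return y
After constant-fold (6 stmts):
  v = 9
  u = -8
  y = u * v
  c = 4
  d = y
  return y
After copy-propagate (6 stmts):
  v = 9
  u = -8
  y = -8 * 9
  c = 4
  d = y
  return y
After constant-fold (6 stmts):
  v = 9
  u = -8
  y = -72
  c = 4
  d = y
  return y
After dead-code-elim (2 stmts):
  y = -72
  return y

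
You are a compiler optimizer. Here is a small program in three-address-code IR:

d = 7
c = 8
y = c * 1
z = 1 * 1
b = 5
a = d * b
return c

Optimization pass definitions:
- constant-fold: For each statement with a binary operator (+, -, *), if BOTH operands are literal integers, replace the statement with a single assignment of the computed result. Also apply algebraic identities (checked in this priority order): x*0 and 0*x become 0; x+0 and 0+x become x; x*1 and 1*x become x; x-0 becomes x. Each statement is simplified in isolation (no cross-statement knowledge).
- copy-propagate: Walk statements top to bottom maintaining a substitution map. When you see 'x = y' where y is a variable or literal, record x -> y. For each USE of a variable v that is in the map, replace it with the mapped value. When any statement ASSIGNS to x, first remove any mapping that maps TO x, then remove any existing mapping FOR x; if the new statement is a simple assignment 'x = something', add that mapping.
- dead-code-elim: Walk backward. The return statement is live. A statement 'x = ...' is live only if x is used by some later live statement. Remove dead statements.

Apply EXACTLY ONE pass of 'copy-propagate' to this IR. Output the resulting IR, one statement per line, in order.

Applying copy-propagate statement-by-statement:
  [1] d = 7  (unchanged)
  [2] c = 8  (unchanged)
  [3] y = c * 1  -> y = 8 * 1
  [4] z = 1 * 1  (unchanged)
  [5] b = 5  (unchanged)
  [6] a = d * b  -> a = 7 * 5
  [7] return c  -> return 8
Result (7 stmts):
  d = 7
  c = 8
  y = 8 * 1
  z = 1 * 1
  b = 5
  a = 7 * 5
  return 8

Answer: d = 7
c = 8
y = 8 * 1
z = 1 * 1
b = 5
a = 7 * 5
return 8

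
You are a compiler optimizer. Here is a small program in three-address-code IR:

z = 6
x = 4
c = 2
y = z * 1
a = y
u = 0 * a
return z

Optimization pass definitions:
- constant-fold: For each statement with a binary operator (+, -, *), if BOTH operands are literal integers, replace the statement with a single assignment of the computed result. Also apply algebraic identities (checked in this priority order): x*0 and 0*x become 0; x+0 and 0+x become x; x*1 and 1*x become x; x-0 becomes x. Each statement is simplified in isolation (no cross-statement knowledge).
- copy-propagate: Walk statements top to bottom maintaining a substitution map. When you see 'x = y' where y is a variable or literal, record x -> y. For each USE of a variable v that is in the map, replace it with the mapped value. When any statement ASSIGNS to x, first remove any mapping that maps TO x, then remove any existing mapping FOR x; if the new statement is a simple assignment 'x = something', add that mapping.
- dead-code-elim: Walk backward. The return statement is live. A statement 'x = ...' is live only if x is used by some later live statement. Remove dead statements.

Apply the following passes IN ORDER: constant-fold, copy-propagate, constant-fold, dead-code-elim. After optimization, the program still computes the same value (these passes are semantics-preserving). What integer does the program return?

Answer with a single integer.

Initial IR:
  z = 6
  x = 4
  c = 2
  y = z * 1
  a = y
  u = 0 * a
  return z
After constant-fold (7 stmts):
  z = 6
  x = 4
  c = 2
  y = z
  a = y
  u = 0
  return z
After copy-propagate (7 stmts):
  z = 6
  x = 4
  c = 2
  y = 6
  a = 6
  u = 0
  return 6
After constant-fold (7 stmts):
  z = 6
  x = 4
  c = 2
  y = 6
  a = 6
  u = 0
  return 6
After dead-code-elim (1 stmts):
  return 6
Evaluate:
  z = 6  =>  z = 6
  x = 4  =>  x = 4
  c = 2  =>  c = 2
  y = z * 1  =>  y = 6
  a = y  =>  a = 6
  u = 0 * a  =>  u = 0
  return z = 6

Answer: 6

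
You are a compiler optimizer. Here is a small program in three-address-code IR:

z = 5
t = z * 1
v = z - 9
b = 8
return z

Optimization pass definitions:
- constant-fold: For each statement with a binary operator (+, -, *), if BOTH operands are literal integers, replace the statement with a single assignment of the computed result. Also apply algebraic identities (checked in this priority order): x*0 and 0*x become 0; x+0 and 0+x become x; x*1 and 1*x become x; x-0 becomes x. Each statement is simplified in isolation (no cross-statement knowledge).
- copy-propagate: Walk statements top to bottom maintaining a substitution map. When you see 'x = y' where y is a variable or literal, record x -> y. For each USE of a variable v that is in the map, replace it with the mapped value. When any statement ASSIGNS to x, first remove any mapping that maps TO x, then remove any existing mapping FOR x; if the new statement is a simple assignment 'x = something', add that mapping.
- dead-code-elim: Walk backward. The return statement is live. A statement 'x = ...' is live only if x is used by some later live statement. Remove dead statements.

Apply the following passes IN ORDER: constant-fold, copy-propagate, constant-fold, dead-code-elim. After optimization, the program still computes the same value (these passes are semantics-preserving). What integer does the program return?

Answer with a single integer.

Initial IR:
  z = 5
  t = z * 1
  v = z - 9
  b = 8
  return z
After constant-fold (5 stmts):
  z = 5
  t = z
  v = z - 9
  b = 8
  return z
After copy-propagate (5 stmts):
  z = 5
  t = 5
  v = 5 - 9
  b = 8
  return 5
After constant-fold (5 stmts):
  z = 5
  t = 5
  v = -4
  b = 8
  return 5
After dead-code-elim (1 stmts):
  return 5
Evaluate:
  z = 5  =>  z = 5
  t = z * 1  =>  t = 5
  v = z - 9  =>  v = -4
  b = 8  =>  b = 8
  return z = 5

Answer: 5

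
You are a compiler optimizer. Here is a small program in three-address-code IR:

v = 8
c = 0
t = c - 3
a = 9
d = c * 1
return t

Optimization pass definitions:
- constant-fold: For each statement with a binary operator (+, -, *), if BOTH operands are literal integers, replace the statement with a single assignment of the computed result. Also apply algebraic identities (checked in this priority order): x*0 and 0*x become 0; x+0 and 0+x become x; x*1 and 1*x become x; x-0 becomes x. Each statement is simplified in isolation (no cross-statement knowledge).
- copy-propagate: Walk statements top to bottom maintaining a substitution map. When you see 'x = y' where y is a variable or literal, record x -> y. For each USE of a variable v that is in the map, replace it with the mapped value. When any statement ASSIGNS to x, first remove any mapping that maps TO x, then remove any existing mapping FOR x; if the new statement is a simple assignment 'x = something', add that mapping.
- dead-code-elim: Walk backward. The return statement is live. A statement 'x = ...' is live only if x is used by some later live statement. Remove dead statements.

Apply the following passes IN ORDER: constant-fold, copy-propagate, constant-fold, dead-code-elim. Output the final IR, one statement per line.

Answer: t = -3
return t

Derivation:
Initial IR:
  v = 8
  c = 0
  t = c - 3
  a = 9
  d = c * 1
  return t
After constant-fold (6 stmts):
  v = 8
  c = 0
  t = c - 3
  a = 9
  d = c
  return t
After copy-propagate (6 stmts):
  v = 8
  c = 0
  t = 0 - 3
  a = 9
  d = 0
  return t
After constant-fold (6 stmts):
  v = 8
  c = 0
  t = -3
  a = 9
  d = 0
  return t
After dead-code-elim (2 stmts):
  t = -3
  return t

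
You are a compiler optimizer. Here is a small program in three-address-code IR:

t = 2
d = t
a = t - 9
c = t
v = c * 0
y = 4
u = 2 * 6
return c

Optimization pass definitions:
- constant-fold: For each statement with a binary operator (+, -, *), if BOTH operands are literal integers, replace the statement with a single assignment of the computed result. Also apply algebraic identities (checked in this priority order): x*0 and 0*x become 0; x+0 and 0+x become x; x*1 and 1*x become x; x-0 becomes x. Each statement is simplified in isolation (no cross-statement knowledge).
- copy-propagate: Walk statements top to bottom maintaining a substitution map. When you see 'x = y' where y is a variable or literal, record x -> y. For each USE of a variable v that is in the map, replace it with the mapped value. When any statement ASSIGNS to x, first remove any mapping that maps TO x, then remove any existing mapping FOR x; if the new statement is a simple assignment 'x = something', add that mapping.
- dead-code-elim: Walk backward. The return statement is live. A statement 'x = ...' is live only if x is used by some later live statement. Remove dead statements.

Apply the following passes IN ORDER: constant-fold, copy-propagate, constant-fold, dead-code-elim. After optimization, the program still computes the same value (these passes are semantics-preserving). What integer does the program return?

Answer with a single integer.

Answer: 2

Derivation:
Initial IR:
  t = 2
  d = t
  a = t - 9
  c = t
  v = c * 0
  y = 4
  u = 2 * 6
  return c
After constant-fold (8 stmts):
  t = 2
  d = t
  a = t - 9
  c = t
  v = 0
  y = 4
  u = 12
  return c
After copy-propagate (8 stmts):
  t = 2
  d = 2
  a = 2 - 9
  c = 2
  v = 0
  y = 4
  u = 12
  return 2
After constant-fold (8 stmts):
  t = 2
  d = 2
  a = -7
  c = 2
  v = 0
  y = 4
  u = 12
  return 2
After dead-code-elim (1 stmts):
  return 2
Evaluate:
  t = 2  =>  t = 2
  d = t  =>  d = 2
  a = t - 9  =>  a = -7
  c = t  =>  c = 2
  v = c * 0  =>  v = 0
  y = 4  =>  y = 4
  u = 2 * 6  =>  u = 12
  return c = 2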